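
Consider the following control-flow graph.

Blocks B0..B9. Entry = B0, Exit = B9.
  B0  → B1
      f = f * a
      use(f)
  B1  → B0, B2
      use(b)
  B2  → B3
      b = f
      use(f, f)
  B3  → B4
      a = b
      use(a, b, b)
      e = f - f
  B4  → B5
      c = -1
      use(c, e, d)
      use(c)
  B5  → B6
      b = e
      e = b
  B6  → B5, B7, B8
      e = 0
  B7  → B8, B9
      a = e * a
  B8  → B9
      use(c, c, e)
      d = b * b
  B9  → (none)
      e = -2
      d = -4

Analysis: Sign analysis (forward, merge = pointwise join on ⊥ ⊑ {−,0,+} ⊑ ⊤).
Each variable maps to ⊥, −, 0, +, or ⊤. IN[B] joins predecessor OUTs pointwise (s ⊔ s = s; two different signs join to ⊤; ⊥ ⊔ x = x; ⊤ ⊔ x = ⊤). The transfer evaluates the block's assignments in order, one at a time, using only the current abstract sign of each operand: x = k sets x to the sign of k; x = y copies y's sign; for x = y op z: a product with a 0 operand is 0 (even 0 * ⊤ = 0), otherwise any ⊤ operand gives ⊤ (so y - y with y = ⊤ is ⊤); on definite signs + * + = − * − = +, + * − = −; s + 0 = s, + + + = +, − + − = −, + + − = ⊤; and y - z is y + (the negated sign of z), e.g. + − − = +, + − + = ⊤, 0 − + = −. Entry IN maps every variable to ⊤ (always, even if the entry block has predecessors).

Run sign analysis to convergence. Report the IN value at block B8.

Answer: {a: ⊤, b: ⊤, c: -, d: ⊤, e: 0, f: ⊤}

Trace:
Per-block solution:
  B0:   IN=(all ⊤)   OUT=(all ⊤)
  B1:   IN=(all ⊤)   OUT=(all ⊤)
  B2:   IN=(all ⊤)   OUT=(all ⊤)
  B3:   IN=(all ⊤)   OUT=(all ⊤)
  B4:   IN=(all ⊤)   OUT={c:-; rest ⊤}
  B5:   IN={c:-; rest ⊤}   OUT={c:-; rest ⊤}
  B6:   IN={c:-; rest ⊤}   OUT={c:-, e:0; rest ⊤}
  B7:   IN={c:-, e:0; rest ⊤}   OUT={a:0, c:-, e:0; rest ⊤}
  B8:   IN={c:-, e:0; rest ⊤}   OUT={c:-, e:0; rest ⊤}
  B9:   IN={c:-, e:0; rest ⊤}   OUT={c:-, d:-, e:-; rest ⊤}

Merge at B8: IN[B8] = OUT[B6] ⊔ OUT[B7] = {a: ⊤, b: ⊤, c: -, d: ⊤, e: 0, f: ⊤}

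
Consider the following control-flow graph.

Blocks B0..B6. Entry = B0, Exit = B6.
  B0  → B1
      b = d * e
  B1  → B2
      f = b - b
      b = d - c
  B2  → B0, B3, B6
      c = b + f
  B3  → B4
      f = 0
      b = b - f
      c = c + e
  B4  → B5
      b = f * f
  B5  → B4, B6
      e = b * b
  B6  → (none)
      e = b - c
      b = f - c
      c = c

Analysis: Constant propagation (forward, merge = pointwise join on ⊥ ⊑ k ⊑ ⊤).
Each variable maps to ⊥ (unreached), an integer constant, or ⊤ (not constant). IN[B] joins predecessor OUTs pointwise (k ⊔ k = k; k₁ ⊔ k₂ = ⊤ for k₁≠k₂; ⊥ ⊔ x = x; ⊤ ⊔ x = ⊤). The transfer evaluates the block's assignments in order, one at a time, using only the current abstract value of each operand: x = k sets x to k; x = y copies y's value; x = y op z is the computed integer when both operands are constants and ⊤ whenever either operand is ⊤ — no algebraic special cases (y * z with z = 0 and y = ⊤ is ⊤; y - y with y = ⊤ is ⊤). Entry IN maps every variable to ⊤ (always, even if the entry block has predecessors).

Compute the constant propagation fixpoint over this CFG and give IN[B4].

Answer: {a: ⊤, b: ⊤, c: ⊤, d: ⊤, e: ⊤, f: 0}

Working:
Fixpoint table:
  B0:  IN=(all ⊤)  OUT=(all ⊤)
  B1:  IN=(all ⊤)  OUT=(all ⊤)
  B2:  IN=(all ⊤)  OUT=(all ⊤)
  B3:  IN=(all ⊤)  OUT={f:0; rest ⊤}
  B4:  IN={f:0; rest ⊤}  OUT={b:0, f:0; rest ⊤}
  B5:  IN={b:0, f:0; rest ⊤}  OUT={b:0, e:0, f:0; rest ⊤}
  B6:  IN=(all ⊤)  OUT=(all ⊤)

Merge at B4: IN[B4] = OUT[B3] ⊔ OUT[B5] = {a: ⊤, b: ⊤, c: ⊤, d: ⊤, e: ⊤, f: 0}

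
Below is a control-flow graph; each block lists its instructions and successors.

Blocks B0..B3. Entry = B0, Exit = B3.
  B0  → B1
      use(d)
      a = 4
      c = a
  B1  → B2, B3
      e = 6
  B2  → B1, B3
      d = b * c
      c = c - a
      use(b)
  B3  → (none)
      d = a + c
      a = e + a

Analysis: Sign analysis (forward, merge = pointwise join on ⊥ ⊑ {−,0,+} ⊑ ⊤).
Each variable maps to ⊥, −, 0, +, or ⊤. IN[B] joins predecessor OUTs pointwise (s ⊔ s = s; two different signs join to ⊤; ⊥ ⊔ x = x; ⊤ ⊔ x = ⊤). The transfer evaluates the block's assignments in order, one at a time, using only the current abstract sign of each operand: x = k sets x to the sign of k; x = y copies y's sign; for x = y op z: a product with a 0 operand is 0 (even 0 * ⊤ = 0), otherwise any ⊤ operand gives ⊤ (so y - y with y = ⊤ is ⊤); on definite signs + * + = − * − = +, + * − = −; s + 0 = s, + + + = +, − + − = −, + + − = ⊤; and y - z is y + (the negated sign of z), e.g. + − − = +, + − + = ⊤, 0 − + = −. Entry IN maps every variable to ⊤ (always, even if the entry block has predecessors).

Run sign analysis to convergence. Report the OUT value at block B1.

Answer: {a: +, b: ⊤, c: ⊤, d: ⊤, e: +, f: ⊤}

Trace:
Fixpoint table:
  B0:   IN=(all ⊤)   OUT={a:+, c:+; rest ⊤}
  B1:   IN={a:+; rest ⊤}   OUT={a:+, e:+; rest ⊤}
  B2:   IN={a:+, e:+; rest ⊤}   OUT={a:+, e:+; rest ⊤}
  B3:   IN={a:+, e:+; rest ⊤}   OUT={a:+, e:+; rest ⊤}

Merge at B1: IN[B1] = OUT[B0] ⊔ OUT[B2] = {a: +, b: ⊤, c: ⊤, d: ⊤, e: ⊤, f: ⊤}
Applying B1's transfer function to that IN value gives OUT[B1] (row B1 above).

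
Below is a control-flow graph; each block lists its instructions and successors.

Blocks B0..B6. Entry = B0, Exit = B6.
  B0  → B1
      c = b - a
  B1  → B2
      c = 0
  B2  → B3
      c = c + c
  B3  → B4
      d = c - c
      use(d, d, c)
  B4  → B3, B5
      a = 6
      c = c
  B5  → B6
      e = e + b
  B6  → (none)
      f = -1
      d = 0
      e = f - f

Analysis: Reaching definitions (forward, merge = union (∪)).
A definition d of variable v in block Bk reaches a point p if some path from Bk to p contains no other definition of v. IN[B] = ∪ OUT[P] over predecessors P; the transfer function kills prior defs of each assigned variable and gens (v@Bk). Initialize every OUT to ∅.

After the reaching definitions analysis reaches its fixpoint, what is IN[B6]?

Answer: {a@B4, c@B4, d@B3, e@B5}

Derivation:
Per-block solution:
  B0:  IN={}  OUT={c@B0}
  B1:  IN={c@B0}  OUT={c@B1}
  B2:  IN={c@B1}  OUT={c@B2}
  B3:  IN={a@B4, c@B2, c@B4, d@B3}  OUT={a@B4, c@B2, c@B4, d@B3}
  B4:  IN={a@B4, c@B2, c@B4, d@B3}  OUT={a@B4, c@B4, d@B3}
  B5:  IN={a@B4, c@B4, d@B3}  OUT={a@B4, c@B4, d@B3, e@B5}
  B6:  IN={a@B4, c@B4, d@B3, e@B5}  OUT={a@B4, c@B4, d@B6, e@B6, f@B6}

Merge at B6: IN[B6] = OUT[B5] = {a@B4, c@B4, d@B3, e@B5}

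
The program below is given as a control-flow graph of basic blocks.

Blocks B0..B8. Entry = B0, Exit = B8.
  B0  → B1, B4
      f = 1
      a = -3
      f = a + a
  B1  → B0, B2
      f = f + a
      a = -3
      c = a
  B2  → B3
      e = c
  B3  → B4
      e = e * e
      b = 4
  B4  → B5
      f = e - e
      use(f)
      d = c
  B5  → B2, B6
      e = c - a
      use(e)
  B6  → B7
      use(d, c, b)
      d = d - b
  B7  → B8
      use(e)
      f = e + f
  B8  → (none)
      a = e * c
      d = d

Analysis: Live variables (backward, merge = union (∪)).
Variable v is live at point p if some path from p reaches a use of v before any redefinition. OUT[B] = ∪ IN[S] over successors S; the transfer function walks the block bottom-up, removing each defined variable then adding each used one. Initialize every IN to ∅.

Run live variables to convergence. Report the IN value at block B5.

Converged values:
  B0:  IN={b, c, e}  OUT={a, b, c, e, f}
  B1:  IN={a, b, e, f}  OUT={a, b, c, e}
  B2:  IN={a, c}  OUT={a, c, e}
  B3:  IN={a, c, e}  OUT={a, b, c, e}
  B4:  IN={a, b, c, e}  OUT={a, b, c, d, f}
  B5:  IN={a, b, c, d, f}  OUT={a, b, c, d, e, f}
  B6:  IN={b, c, d, e, f}  OUT={c, d, e, f}
  B7:  IN={c, d, e, f}  OUT={c, d, e}
  B8:  IN={c, d, e}  OUT={}

Merge at B5: OUT[B5] = IN[B2] ⊔ IN[B6] = {a, b, c, d, e, f}
Applying B5's transfer function to that OUT value gives IN[B5] (row B5 above).

Answer: {a, b, c, d, f}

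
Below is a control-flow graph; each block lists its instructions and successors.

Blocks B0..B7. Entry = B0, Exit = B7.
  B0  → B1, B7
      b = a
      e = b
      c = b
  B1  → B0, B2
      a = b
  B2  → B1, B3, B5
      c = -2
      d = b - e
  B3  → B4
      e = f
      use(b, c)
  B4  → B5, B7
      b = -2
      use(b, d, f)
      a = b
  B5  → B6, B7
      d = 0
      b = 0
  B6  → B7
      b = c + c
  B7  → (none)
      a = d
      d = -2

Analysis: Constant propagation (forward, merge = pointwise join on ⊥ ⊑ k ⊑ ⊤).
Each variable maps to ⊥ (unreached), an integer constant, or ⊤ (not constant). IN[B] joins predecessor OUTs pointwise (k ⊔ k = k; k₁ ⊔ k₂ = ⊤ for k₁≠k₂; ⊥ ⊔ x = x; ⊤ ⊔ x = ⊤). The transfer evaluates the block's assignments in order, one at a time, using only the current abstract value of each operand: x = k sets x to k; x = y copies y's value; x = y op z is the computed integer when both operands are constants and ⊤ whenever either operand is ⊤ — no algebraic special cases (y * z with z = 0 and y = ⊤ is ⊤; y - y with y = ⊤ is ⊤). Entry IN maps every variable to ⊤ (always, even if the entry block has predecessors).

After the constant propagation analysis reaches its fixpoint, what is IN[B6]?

Answer: {a: ⊤, b: 0, c: -2, d: 0, e: ⊤, f: ⊤}

Working:
Fixpoint table:
  B0:   IN=(all ⊤)   OUT=(all ⊤)
  B1:   IN=(all ⊤)   OUT=(all ⊤)
  B2:   IN=(all ⊤)   OUT={c:-2; rest ⊤}
  B3:   IN={c:-2; rest ⊤}   OUT={c:-2; rest ⊤}
  B4:   IN={c:-2; rest ⊤}   OUT={a:-2, b:-2, c:-2; rest ⊤}
  B5:   IN={c:-2; rest ⊤}   OUT={b:0, c:-2, d:0; rest ⊤}
  B6:   IN={b:0, c:-2, d:0; rest ⊤}   OUT={b:-4, c:-2, d:0; rest ⊤}
  B7:   IN=(all ⊤)   OUT={d:-2; rest ⊤}

Merge at B6: IN[B6] = OUT[B5] = {a: ⊤, b: 0, c: -2, d: 0, e: ⊤, f: ⊤}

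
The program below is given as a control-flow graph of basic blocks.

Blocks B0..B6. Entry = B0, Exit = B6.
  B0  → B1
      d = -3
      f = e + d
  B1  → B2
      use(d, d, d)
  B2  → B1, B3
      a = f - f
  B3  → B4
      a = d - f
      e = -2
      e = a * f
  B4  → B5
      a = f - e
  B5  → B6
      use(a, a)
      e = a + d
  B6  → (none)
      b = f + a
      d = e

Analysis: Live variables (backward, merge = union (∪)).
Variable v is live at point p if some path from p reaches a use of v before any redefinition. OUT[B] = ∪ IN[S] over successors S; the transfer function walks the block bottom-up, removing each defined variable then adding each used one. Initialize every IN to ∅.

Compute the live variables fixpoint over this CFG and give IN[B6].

Converged values:
  B0:   IN={e}   OUT={d, f}
  B1:   IN={d, f}   OUT={d, f}
  B2:   IN={d, f}   OUT={d, f}
  B3:   IN={d, f}   OUT={d, e, f}
  B4:   IN={d, e, f}   OUT={a, d, f}
  B5:   IN={a, d, f}   OUT={a, e, f}
  B6:   IN={a, e, f}   OUT={}

B6 is the boundary node: OUT[B6] = {}
Applying B6's transfer function to that OUT value gives IN[B6] (row B6 above).

Answer: {a, e, f}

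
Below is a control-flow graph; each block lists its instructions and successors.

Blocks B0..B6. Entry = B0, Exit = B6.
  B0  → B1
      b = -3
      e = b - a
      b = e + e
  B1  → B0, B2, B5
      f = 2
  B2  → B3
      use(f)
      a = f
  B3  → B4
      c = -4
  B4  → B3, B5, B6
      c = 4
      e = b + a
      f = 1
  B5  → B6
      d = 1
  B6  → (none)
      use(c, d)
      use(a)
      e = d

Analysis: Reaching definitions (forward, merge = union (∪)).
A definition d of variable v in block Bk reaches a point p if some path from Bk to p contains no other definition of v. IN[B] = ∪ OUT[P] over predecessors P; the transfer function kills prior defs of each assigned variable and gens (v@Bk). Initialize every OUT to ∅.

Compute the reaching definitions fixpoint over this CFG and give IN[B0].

Answer: {b@B0, e@B0, f@B1}

Working:
Per-block solution:
  B0:  IN={b@B0, e@B0, f@B1}  OUT={b@B0, e@B0, f@B1}
  B1:  IN={b@B0, e@B0, f@B1}  OUT={b@B0, e@B0, f@B1}
  B2:  IN={b@B0, e@B0, f@B1}  OUT={a@B2, b@B0, e@B0, f@B1}
  B3:  IN={a@B2, b@B0, c@B4, e@B0, e@B4, f@B1, f@B4}  OUT={a@B2, b@B0, c@B3, e@B0, e@B4, f@B1, f@B4}
  B4:  IN={a@B2, b@B0, c@B3, e@B0, e@B4, f@B1, f@B4}  OUT={a@B2, b@B0, c@B4, e@B4, f@B4}
  B5:  IN={a@B2, b@B0, c@B4, e@B0, e@B4, f@B1, f@B4}  OUT={a@B2, b@B0, c@B4, d@B5, e@B0, e@B4, f@B1, f@B4}
  B6:  IN={a@B2, b@B0, c@B4, d@B5, e@B0, e@B4, f@B1, f@B4}  OUT={a@B2, b@B0, c@B4, d@B5, e@B6, f@B1, f@B4}

Merge at B0 (entry node, so the boundary value {} is joined with the incoming edge(s)): IN[B0] = {} ⊔ OUT[B1] = {b@B0, e@B0, f@B1}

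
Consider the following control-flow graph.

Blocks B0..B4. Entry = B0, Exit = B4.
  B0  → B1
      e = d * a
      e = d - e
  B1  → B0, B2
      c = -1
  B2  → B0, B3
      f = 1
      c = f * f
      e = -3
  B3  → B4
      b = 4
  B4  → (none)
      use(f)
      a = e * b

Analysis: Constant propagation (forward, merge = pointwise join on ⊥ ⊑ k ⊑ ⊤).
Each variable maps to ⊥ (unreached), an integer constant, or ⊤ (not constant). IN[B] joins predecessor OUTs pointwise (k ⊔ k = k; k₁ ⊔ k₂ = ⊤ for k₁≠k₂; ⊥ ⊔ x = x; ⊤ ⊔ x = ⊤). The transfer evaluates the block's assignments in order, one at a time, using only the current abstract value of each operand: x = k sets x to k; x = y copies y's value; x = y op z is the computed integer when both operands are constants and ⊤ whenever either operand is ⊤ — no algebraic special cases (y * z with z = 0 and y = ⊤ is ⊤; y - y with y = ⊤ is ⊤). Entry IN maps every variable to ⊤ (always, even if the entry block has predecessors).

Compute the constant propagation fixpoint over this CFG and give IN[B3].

Converged values:
  B0: | IN=(all ⊤) | OUT=(all ⊤)
  B1: | IN=(all ⊤) | OUT={c:-1; rest ⊤}
  B2: | IN={c:-1; rest ⊤} | OUT={c:1, e:-3, f:1; rest ⊤}
  B3: | IN={c:1, e:-3, f:1; rest ⊤} | OUT={b:4, c:1, e:-3, f:1; rest ⊤}
  B4: | IN={b:4, c:1, e:-3, f:1; rest ⊤} | OUT={a:-12, b:4, c:1, e:-3, f:1; rest ⊤}

Merge at B3: IN[B3] = OUT[B2] = {a: ⊤, b: ⊤, c: 1, d: ⊤, e: -3, f: 1}

Answer: {a: ⊤, b: ⊤, c: 1, d: ⊤, e: -3, f: 1}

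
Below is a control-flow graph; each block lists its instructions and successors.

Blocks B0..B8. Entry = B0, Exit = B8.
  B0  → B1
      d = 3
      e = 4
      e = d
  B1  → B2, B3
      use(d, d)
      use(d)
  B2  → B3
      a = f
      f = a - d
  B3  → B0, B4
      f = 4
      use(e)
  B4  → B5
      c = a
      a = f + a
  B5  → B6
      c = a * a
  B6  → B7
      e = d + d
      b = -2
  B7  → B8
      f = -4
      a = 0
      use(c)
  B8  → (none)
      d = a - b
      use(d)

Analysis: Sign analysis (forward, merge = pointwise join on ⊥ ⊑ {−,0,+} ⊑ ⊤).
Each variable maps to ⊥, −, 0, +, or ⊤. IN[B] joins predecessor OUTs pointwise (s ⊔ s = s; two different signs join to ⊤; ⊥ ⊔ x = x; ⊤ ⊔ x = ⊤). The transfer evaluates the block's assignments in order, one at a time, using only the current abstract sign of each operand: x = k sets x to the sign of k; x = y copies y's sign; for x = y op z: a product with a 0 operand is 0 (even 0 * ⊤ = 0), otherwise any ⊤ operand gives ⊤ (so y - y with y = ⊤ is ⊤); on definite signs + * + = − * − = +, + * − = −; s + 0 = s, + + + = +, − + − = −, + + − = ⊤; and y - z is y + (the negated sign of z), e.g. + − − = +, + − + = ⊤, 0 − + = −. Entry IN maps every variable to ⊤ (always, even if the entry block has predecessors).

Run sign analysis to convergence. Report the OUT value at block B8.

Answer: {a: 0, b: -, c: ⊤, d: +, e: +, f: -}

Working:
Per-block solution:
  B0:  IN=(all ⊤)  OUT={d:+, e:+; rest ⊤}
  B1:  IN={d:+, e:+; rest ⊤}  OUT={d:+, e:+; rest ⊤}
  B2:  IN={d:+, e:+; rest ⊤}  OUT={d:+, e:+; rest ⊤}
  B3:  IN={d:+, e:+; rest ⊤}  OUT={d:+, e:+, f:+; rest ⊤}
  B4:  IN={d:+, e:+, f:+; rest ⊤}  OUT={d:+, e:+, f:+; rest ⊤}
  B5:  IN={d:+, e:+, f:+; rest ⊤}  OUT={d:+, e:+, f:+; rest ⊤}
  B6:  IN={d:+, e:+, f:+; rest ⊤}  OUT={b:-, d:+, e:+, f:+; rest ⊤}
  B7:  IN={b:-, d:+, e:+, f:+; rest ⊤}  OUT={a:0, b:-, d:+, e:+, f:-; rest ⊤}
  B8:  IN={a:0, b:-, d:+, e:+, f:-; rest ⊤}  OUT={a:0, b:-, d:+, e:+, f:-; rest ⊤}

Merge at B8: IN[B8] = OUT[B7] = {a: 0, b: -, c: ⊤, d: +, e: +, f: -}
Applying B8's transfer function to that IN value gives OUT[B8] (row B8 above).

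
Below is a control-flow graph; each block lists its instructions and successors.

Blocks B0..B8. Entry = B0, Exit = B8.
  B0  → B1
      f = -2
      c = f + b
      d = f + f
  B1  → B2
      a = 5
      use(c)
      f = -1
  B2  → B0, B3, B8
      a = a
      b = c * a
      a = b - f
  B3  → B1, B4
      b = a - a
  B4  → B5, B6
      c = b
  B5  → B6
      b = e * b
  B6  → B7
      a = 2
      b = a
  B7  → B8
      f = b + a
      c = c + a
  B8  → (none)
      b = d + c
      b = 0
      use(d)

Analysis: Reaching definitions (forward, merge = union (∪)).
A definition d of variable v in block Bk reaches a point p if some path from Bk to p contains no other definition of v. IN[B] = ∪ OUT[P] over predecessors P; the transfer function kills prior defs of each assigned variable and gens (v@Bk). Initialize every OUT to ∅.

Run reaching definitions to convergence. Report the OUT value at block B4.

Converged values:
  B0:  IN={a@B2, b@B2, c@B0, d@B0, f@B1}  OUT={a@B2, b@B2, c@B0, d@B0, f@B0}
  B1:  IN={a@B2, b@B2, b@B3, c@B0, d@B0, f@B0, f@B1}  OUT={a@B1, b@B2, b@B3, c@B0, d@B0, f@B1}
  B2:  IN={a@B1, b@B2, b@B3, c@B0, d@B0, f@B1}  OUT={a@B2, b@B2, c@B0, d@B0, f@B1}
  B3:  IN={a@B2, b@B2, c@B0, d@B0, f@B1}  OUT={a@B2, b@B3, c@B0, d@B0, f@B1}
  B4:  IN={a@B2, b@B3, c@B0, d@B0, f@B1}  OUT={a@B2, b@B3, c@B4, d@B0, f@B1}
  B5:  IN={a@B2, b@B3, c@B4, d@B0, f@B1}  OUT={a@B2, b@B5, c@B4, d@B0, f@B1}
  B6:  IN={a@B2, b@B3, b@B5, c@B4, d@B0, f@B1}  OUT={a@B6, b@B6, c@B4, d@B0, f@B1}
  B7:  IN={a@B6, b@B6, c@B4, d@B0, f@B1}  OUT={a@B6, b@B6, c@B7, d@B0, f@B7}
  B8:  IN={a@B2, a@B6, b@B2, b@B6, c@B0, c@B7, d@B0, f@B1, f@B7}  OUT={a@B2, a@B6, b@B8, c@B0, c@B7, d@B0, f@B1, f@B7}

Merge at B4: IN[B4] = OUT[B3] = {a@B2, b@B3, c@B0, d@B0, f@B1}
Applying B4's transfer function to that IN value gives OUT[B4] (row B4 above).

Answer: {a@B2, b@B3, c@B4, d@B0, f@B1}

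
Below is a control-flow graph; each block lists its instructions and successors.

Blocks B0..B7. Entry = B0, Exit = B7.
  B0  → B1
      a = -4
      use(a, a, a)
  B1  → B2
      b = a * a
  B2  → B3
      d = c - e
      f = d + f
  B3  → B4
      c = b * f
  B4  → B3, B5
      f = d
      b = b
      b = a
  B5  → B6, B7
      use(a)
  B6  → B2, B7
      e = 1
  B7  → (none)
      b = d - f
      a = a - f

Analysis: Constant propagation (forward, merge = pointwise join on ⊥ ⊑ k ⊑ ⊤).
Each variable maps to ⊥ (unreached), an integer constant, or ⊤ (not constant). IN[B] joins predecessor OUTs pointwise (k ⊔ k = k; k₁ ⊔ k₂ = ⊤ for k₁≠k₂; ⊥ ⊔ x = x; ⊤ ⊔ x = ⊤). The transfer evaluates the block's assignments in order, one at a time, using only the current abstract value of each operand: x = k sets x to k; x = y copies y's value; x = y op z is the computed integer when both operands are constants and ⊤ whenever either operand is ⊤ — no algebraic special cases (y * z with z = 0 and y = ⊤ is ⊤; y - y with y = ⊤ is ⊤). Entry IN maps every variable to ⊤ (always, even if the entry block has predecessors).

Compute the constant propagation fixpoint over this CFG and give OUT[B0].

Fixpoint table:
  B0:  IN=(all ⊤)  OUT={a:-4; rest ⊤}
  B1:  IN={a:-4; rest ⊤}  OUT={a:-4, b:16; rest ⊤}
  B2:  IN={a:-4; rest ⊤}  OUT={a:-4; rest ⊤}
  B3:  IN={a:-4; rest ⊤}  OUT={a:-4; rest ⊤}
  B4:  IN={a:-4; rest ⊤}  OUT={a:-4, b:-4; rest ⊤}
  B5:  IN={a:-4, b:-4; rest ⊤}  OUT={a:-4, b:-4; rest ⊤}
  B6:  IN={a:-4, b:-4; rest ⊤}  OUT={a:-4, b:-4, e:1; rest ⊤}
  B7:  IN={a:-4, b:-4; rest ⊤}  OUT=(all ⊤)

B0 is the boundary node: IN[B0] = {a: ⊤, b: ⊤, c: ⊤, d: ⊤, e: ⊤, f: ⊤}
Applying B0's transfer function to that IN value gives OUT[B0] (row B0 above).

Answer: {a: -4, b: ⊤, c: ⊤, d: ⊤, e: ⊤, f: ⊤}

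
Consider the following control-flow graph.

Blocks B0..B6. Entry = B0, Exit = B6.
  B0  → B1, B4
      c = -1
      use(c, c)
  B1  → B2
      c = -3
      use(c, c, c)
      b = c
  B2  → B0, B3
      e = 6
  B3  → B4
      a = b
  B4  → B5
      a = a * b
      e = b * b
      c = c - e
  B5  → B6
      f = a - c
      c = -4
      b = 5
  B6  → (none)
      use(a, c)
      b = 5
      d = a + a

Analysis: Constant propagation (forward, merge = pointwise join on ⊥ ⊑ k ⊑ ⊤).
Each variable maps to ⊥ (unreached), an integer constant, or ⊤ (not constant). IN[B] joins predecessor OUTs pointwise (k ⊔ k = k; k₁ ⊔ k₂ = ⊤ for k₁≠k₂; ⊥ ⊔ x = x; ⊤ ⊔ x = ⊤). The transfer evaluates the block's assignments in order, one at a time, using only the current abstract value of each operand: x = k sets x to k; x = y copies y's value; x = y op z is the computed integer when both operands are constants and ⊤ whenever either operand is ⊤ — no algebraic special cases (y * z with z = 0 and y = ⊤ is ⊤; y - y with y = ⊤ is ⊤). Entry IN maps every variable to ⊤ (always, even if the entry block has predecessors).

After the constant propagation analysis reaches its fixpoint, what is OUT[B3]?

Answer: {a: -3, b: -3, c: -3, d: ⊤, e: 6, f: ⊤}

Trace:
Fixpoint table:
  B0:   IN=(all ⊤)   OUT={c:-1; rest ⊤}
  B1:   IN={c:-1; rest ⊤}   OUT={b:-3, c:-3; rest ⊤}
  B2:   IN={b:-3, c:-3; rest ⊤}   OUT={b:-3, c:-3, e:6; rest ⊤}
  B3:   IN={b:-3, c:-3, e:6; rest ⊤}   OUT={a:-3, b:-3, c:-3, e:6; rest ⊤}
  B4:   IN=(all ⊤)   OUT=(all ⊤)
  B5:   IN=(all ⊤)   OUT={b:5, c:-4; rest ⊤}
  B6:   IN={b:5, c:-4; rest ⊤}   OUT={b:5, c:-4; rest ⊤}

Merge at B3: IN[B3] = OUT[B2] = {a: ⊤, b: -3, c: -3, d: ⊤, e: 6, f: ⊤}
Applying B3's transfer function to that IN value gives OUT[B3] (row B3 above).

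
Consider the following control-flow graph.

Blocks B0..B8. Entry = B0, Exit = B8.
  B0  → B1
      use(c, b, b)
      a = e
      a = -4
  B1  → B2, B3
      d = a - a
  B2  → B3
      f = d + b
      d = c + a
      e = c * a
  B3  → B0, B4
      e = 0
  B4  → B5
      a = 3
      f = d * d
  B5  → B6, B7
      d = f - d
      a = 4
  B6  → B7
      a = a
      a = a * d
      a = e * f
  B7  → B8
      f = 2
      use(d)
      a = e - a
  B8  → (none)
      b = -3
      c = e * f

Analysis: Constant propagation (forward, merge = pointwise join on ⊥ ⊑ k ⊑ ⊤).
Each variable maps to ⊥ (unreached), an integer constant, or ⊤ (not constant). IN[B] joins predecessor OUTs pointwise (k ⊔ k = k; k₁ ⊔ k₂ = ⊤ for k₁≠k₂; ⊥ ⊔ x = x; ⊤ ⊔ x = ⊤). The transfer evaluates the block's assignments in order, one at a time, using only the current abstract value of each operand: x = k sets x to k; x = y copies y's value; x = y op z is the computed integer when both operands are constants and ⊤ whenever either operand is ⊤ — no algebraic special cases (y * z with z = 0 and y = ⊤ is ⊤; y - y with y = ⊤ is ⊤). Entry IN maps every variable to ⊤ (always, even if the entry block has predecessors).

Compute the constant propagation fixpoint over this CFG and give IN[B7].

Answer: {a: ⊤, b: ⊤, c: ⊤, d: ⊤, e: 0, f: ⊤}

Working:
Fixpoint table:
  B0: | IN=(all ⊤) | OUT={a:-4; rest ⊤}
  B1: | IN={a:-4; rest ⊤} | OUT={a:-4, d:0; rest ⊤}
  B2: | IN={a:-4, d:0; rest ⊤} | OUT={a:-4; rest ⊤}
  B3: | IN={a:-4; rest ⊤} | OUT={a:-4, e:0; rest ⊤}
  B4: | IN={a:-4, e:0; rest ⊤} | OUT={a:3, e:0; rest ⊤}
  B5: | IN={a:3, e:0; rest ⊤} | OUT={a:4, e:0; rest ⊤}
  B6: | IN={a:4, e:0; rest ⊤} | OUT={e:0; rest ⊤}
  B7: | IN={e:0; rest ⊤} | OUT={e:0, f:2; rest ⊤}
  B8: | IN={e:0, f:2; rest ⊤} | OUT={b:-3, c:0, e:0, f:2; rest ⊤}

Merge at B7: IN[B7] = OUT[B5] ⊔ OUT[B6] = {a: ⊤, b: ⊤, c: ⊤, d: ⊤, e: 0, f: ⊤}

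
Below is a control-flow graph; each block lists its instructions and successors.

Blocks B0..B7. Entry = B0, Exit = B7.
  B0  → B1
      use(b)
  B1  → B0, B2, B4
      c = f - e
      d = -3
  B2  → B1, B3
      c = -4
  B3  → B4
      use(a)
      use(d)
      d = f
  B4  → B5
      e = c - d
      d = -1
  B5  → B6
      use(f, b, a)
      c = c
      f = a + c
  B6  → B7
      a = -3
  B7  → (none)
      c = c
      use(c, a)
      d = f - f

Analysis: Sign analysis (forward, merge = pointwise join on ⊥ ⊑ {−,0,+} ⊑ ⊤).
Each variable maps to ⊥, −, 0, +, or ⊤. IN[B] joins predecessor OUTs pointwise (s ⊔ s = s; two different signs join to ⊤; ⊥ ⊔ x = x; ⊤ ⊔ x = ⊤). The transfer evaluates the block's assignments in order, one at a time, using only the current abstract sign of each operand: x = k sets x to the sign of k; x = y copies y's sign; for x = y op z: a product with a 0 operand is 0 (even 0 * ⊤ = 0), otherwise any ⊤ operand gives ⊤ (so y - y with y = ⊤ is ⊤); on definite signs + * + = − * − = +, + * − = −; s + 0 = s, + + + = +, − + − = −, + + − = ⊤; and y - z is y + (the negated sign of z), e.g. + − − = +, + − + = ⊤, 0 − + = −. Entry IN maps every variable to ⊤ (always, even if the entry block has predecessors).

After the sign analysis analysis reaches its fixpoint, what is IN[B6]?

Converged values:
  B0:  IN=(all ⊤)  OUT=(all ⊤)
  B1:  IN=(all ⊤)  OUT={d:-; rest ⊤}
  B2:  IN={d:-; rest ⊤}  OUT={c:-, d:-; rest ⊤}
  B3:  IN={c:-, d:-; rest ⊤}  OUT={c:-; rest ⊤}
  B4:  IN=(all ⊤)  OUT={d:-; rest ⊤}
  B5:  IN={d:-; rest ⊤}  OUT={d:-; rest ⊤}
  B6:  IN={d:-; rest ⊤}  OUT={a:-, d:-; rest ⊤}
  B7:  IN={a:-, d:-; rest ⊤}  OUT={a:-; rest ⊤}

Merge at B6: IN[B6] = OUT[B5] = {a: ⊤, b: ⊤, c: ⊤, d: -, e: ⊤, f: ⊤}

Answer: {a: ⊤, b: ⊤, c: ⊤, d: -, e: ⊤, f: ⊤}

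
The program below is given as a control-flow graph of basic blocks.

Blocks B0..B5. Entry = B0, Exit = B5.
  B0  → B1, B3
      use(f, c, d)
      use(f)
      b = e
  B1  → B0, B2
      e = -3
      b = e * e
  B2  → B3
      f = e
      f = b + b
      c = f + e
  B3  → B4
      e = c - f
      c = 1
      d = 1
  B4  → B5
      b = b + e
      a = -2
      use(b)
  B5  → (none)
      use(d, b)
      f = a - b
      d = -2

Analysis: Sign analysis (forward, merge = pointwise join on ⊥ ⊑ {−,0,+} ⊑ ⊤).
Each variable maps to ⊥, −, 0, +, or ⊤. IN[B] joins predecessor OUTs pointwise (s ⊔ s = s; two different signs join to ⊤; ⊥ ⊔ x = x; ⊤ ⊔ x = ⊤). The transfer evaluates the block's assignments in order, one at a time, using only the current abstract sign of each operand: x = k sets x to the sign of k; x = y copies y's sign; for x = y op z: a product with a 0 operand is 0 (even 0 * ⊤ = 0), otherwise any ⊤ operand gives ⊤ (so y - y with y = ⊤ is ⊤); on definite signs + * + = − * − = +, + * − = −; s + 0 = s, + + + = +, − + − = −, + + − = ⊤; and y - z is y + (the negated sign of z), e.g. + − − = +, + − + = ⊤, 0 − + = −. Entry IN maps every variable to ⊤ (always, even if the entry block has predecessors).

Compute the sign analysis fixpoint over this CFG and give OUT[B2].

Answer: {a: ⊤, b: +, c: ⊤, d: ⊤, e: -, f: +}

Derivation:
Per-block solution:
  B0: | IN=(all ⊤) | OUT=(all ⊤)
  B1: | IN=(all ⊤) | OUT={b:+, e:-; rest ⊤}
  B2: | IN={b:+, e:-; rest ⊤} | OUT={b:+, e:-, f:+; rest ⊤}
  B3: | IN=(all ⊤) | OUT={c:+, d:+; rest ⊤}
  B4: | IN={c:+, d:+; rest ⊤} | OUT={a:-, c:+, d:+; rest ⊤}
  B5: | IN={a:-, c:+, d:+; rest ⊤} | OUT={a:-, c:+, d:-; rest ⊤}

Merge at B2: IN[B2] = OUT[B1] = {a: ⊤, b: +, c: ⊤, d: ⊤, e: -, f: ⊤}
Applying B2's transfer function to that IN value gives OUT[B2] (row B2 above).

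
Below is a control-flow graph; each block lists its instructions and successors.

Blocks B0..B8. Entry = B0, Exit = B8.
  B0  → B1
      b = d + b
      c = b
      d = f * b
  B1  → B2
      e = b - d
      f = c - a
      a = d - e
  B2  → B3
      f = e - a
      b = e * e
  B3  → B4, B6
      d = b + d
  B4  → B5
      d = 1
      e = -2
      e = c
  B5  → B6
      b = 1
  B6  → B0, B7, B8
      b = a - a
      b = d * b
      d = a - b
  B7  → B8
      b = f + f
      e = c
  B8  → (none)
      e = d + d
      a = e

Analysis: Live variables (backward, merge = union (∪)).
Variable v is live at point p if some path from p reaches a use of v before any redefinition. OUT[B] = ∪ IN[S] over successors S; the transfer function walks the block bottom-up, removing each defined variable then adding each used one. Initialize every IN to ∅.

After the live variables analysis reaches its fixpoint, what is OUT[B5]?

Answer: {a, c, d, f}

Working:
Per-block solution:
  B0:   IN={a, b, d, f}   OUT={a, b, c, d}
  B1:   IN={a, b, c, d}   OUT={a, c, d, e}
  B2:   IN={a, c, d, e}   OUT={a, b, c, d, f}
  B3:   IN={a, b, c, d, f}   OUT={a, c, d, f}
  B4:   IN={a, c, f}   OUT={a, c, d, f}
  B5:   IN={a, c, d, f}   OUT={a, c, d, f}
  B6:   IN={a, c, d, f}   OUT={a, b, c, d, f}
  B7:   IN={c, d, f}   OUT={d}
  B8:   IN={d}   OUT={}

Merge at B5: OUT[B5] = IN[B6] = {a, c, d, f}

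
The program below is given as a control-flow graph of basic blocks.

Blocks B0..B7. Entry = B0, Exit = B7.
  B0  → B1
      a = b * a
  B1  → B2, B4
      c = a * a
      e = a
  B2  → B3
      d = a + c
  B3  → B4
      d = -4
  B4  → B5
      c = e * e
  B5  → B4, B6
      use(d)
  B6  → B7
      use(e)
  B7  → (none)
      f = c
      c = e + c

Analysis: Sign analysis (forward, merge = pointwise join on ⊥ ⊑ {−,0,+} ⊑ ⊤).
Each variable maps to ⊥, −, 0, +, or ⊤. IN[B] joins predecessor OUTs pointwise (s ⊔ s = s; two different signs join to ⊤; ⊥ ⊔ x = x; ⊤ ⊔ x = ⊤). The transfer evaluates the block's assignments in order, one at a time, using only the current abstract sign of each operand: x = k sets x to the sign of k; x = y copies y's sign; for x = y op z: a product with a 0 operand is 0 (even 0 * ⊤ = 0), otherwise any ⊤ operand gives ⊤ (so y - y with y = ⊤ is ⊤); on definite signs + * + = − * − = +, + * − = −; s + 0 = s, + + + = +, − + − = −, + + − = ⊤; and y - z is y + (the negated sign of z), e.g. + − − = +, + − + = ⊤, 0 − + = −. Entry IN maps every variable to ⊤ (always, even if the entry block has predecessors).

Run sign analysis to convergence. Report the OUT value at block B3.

Answer: {a: ⊤, b: ⊤, c: ⊤, d: -, e: ⊤, f: ⊤}

Derivation:
Converged values:
  B0:   IN=(all ⊤)   OUT=(all ⊤)
  B1:   IN=(all ⊤)   OUT=(all ⊤)
  B2:   IN=(all ⊤)   OUT=(all ⊤)
  B3:   IN=(all ⊤)   OUT={d:-; rest ⊤}
  B4:   IN=(all ⊤)   OUT=(all ⊤)
  B5:   IN=(all ⊤)   OUT=(all ⊤)
  B6:   IN=(all ⊤)   OUT=(all ⊤)
  B7:   IN=(all ⊤)   OUT=(all ⊤)

Merge at B3: IN[B3] = OUT[B2] = {a: ⊤, b: ⊤, c: ⊤, d: ⊤, e: ⊤, f: ⊤}
Applying B3's transfer function to that IN value gives OUT[B3] (row B3 above).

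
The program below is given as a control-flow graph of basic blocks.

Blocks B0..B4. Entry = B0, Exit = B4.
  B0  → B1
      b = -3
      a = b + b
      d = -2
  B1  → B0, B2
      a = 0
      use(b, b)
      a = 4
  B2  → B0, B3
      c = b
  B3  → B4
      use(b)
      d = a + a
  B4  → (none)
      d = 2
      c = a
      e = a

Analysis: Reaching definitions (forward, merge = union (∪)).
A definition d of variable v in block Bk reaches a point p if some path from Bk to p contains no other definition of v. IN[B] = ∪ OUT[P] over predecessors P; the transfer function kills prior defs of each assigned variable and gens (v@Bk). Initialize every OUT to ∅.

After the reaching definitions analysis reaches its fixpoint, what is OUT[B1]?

Per-block solution:
  B0: | IN={a@B1, b@B0, c@B2, d@B0} | OUT={a@B0, b@B0, c@B2, d@B0}
  B1: | IN={a@B0, b@B0, c@B2, d@B0} | OUT={a@B1, b@B0, c@B2, d@B0}
  B2: | IN={a@B1, b@B0, c@B2, d@B0} | OUT={a@B1, b@B0, c@B2, d@B0}
  B3: | IN={a@B1, b@B0, c@B2, d@B0} | OUT={a@B1, b@B0, c@B2, d@B3}
  B4: | IN={a@B1, b@B0, c@B2, d@B3} | OUT={a@B1, b@B0, c@B4, d@B4, e@B4}

Merge at B1: IN[B1] = OUT[B0] = {a@B0, b@B0, c@B2, d@B0}
Applying B1's transfer function to that IN value gives OUT[B1] (row B1 above).

Answer: {a@B1, b@B0, c@B2, d@B0}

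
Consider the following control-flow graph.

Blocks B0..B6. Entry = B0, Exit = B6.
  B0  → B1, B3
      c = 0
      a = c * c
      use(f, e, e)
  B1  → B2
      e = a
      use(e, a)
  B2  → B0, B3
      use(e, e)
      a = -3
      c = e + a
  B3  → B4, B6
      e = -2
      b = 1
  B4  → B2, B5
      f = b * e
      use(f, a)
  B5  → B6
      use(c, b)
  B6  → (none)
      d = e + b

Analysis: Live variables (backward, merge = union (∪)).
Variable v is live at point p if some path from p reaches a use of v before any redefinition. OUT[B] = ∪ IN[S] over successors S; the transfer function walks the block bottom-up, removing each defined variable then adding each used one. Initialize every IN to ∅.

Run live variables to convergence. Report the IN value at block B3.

Fixpoint table:
  B0:   IN={e, f}   OUT={a, c, f}
  B1:   IN={a, f}   OUT={e, f}
  B2:   IN={e, f}   OUT={a, c, e, f}
  B3:   IN={a, c}   OUT={a, b, c, e}
  B4:   IN={a, b, c, e}   OUT={b, c, e, f}
  B5:   IN={b, c, e}   OUT={b, e}
  B6:   IN={b, e}   OUT={}

Merge at B3: OUT[B3] = IN[B4] ⊔ IN[B6] = {a, b, c, e}
Applying B3's transfer function to that OUT value gives IN[B3] (row B3 above).

Answer: {a, c}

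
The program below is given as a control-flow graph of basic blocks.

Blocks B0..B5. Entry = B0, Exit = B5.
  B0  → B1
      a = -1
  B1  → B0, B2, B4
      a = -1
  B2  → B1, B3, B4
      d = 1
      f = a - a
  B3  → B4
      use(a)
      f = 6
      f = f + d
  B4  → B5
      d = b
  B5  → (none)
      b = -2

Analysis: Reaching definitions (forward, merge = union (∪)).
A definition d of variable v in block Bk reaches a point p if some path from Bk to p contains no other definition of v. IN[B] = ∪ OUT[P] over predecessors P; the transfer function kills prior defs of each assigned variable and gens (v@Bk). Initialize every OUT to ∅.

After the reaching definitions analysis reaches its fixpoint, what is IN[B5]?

Fixpoint table:
  B0:   IN={a@B1, d@B2, f@B2}   OUT={a@B0, d@B2, f@B2}
  B1:   IN={a@B0, a@B1, d@B2, f@B2}   OUT={a@B1, d@B2, f@B2}
  B2:   IN={a@B1, d@B2, f@B2}   OUT={a@B1, d@B2, f@B2}
  B3:   IN={a@B1, d@B2, f@B2}   OUT={a@B1, d@B2, f@B3}
  B4:   IN={a@B1, d@B2, f@B2, f@B3}   OUT={a@B1, d@B4, f@B2, f@B3}
  B5:   IN={a@B1, d@B4, f@B2, f@B3}   OUT={a@B1, b@B5, d@B4, f@B2, f@B3}

Merge at B5: IN[B5] = OUT[B4] = {a@B1, d@B4, f@B2, f@B3}

Answer: {a@B1, d@B4, f@B2, f@B3}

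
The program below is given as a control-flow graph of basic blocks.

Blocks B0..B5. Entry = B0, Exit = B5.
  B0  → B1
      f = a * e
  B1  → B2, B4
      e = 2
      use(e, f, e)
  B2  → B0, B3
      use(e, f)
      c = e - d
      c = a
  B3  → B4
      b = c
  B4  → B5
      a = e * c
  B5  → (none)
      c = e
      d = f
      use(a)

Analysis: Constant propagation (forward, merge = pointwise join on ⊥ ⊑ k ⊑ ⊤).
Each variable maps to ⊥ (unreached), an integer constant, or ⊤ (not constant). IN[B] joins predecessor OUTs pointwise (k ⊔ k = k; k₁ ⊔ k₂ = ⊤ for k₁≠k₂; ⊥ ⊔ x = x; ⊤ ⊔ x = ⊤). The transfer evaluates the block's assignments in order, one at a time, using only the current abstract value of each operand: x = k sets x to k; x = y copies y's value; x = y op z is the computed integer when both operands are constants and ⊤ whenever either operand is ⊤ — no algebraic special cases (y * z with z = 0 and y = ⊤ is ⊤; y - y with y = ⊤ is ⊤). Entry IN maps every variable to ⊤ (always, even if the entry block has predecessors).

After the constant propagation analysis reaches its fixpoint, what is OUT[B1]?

Per-block solution:
  B0:  IN=(all ⊤)  OUT=(all ⊤)
  B1:  IN=(all ⊤)  OUT={e:2; rest ⊤}
  B2:  IN={e:2; rest ⊤}  OUT={e:2; rest ⊤}
  B3:  IN={e:2; rest ⊤}  OUT={e:2; rest ⊤}
  B4:  IN={e:2; rest ⊤}  OUT={e:2; rest ⊤}
  B5:  IN={e:2; rest ⊤}  OUT={c:2, e:2; rest ⊤}

Merge at B1: IN[B1] = OUT[B0] = {a: ⊤, b: ⊤, c: ⊤, d: ⊤, e: ⊤, f: ⊤}
Applying B1's transfer function to that IN value gives OUT[B1] (row B1 above).

Answer: {a: ⊤, b: ⊤, c: ⊤, d: ⊤, e: 2, f: ⊤}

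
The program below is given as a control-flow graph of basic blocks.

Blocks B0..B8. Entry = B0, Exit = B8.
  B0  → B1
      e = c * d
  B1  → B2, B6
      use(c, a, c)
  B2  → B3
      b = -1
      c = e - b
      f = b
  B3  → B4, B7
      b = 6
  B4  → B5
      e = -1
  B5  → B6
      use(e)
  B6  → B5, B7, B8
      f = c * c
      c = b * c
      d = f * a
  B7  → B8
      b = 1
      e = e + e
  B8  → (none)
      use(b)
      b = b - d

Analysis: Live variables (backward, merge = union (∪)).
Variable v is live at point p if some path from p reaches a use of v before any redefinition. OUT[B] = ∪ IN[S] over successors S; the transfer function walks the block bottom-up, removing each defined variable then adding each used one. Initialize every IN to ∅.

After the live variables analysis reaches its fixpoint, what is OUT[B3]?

Answer: {a, b, c, d, e}

Trace:
Per-block solution:
  B0:  IN={a, b, c, d}  OUT={a, b, c, d, e}
  B1:  IN={a, b, c, d, e}  OUT={a, b, c, d, e}
  B2:  IN={a, d, e}  OUT={a, c, d, e}
  B3:  IN={a, c, d, e}  OUT={a, b, c, d, e}
  B4:  IN={a, b, c}  OUT={a, b, c, e}
  B5:  IN={a, b, c, e}  OUT={a, b, c, e}
  B6:  IN={a, b, c, e}  OUT={a, b, c, d, e}
  B7:  IN={d, e}  OUT={b, d}
  B8:  IN={b, d}  OUT={}

Merge at B3: OUT[B3] = IN[B4] ⊔ IN[B7] = {a, b, c, d, e}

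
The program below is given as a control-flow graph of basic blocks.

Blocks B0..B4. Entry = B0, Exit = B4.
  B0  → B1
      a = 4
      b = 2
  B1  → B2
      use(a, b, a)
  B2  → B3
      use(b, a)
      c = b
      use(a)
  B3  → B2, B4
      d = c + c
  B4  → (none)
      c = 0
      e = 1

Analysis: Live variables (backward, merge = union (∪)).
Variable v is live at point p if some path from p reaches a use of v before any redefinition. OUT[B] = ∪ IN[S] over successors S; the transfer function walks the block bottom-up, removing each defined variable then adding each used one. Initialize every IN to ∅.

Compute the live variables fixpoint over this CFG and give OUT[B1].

Fixpoint table:
  B0:   IN={}   OUT={a, b}
  B1:   IN={a, b}   OUT={a, b}
  B2:   IN={a, b}   OUT={a, b, c}
  B3:   IN={a, b, c}   OUT={a, b}
  B4:   IN={}   OUT={}

Merge at B1: OUT[B1] = IN[B2] = {a, b}

Answer: {a, b}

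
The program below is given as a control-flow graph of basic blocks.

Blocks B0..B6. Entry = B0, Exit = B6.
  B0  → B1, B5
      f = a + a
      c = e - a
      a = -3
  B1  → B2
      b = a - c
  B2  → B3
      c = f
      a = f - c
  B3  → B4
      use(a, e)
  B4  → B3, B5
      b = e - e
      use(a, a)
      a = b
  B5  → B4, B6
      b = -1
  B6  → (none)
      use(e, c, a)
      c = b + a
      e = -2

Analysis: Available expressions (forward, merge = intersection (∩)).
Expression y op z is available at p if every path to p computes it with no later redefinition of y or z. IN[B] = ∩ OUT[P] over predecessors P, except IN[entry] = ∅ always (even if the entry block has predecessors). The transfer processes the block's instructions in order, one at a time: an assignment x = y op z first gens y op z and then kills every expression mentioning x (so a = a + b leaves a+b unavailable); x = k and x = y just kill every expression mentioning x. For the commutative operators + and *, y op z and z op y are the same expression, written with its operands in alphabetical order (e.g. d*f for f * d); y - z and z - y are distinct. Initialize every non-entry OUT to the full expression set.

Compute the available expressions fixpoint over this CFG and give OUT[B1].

Answer: {a-c}

Working:
Converged values:
  B0:  IN={}  OUT={}
  B1:  IN={}  OUT={a-c}
  B2:  IN={a-c}  OUT={f-c}
  B3:  IN={}  OUT={}
  B4:  IN={}  OUT={e-e}
  B5:  IN={}  OUT={}
  B6:  IN={}  OUT={a+b}

Merge at B1: IN[B1] = OUT[B0] = {}
Applying B1's transfer function to that IN value gives OUT[B1] (row B1 above).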